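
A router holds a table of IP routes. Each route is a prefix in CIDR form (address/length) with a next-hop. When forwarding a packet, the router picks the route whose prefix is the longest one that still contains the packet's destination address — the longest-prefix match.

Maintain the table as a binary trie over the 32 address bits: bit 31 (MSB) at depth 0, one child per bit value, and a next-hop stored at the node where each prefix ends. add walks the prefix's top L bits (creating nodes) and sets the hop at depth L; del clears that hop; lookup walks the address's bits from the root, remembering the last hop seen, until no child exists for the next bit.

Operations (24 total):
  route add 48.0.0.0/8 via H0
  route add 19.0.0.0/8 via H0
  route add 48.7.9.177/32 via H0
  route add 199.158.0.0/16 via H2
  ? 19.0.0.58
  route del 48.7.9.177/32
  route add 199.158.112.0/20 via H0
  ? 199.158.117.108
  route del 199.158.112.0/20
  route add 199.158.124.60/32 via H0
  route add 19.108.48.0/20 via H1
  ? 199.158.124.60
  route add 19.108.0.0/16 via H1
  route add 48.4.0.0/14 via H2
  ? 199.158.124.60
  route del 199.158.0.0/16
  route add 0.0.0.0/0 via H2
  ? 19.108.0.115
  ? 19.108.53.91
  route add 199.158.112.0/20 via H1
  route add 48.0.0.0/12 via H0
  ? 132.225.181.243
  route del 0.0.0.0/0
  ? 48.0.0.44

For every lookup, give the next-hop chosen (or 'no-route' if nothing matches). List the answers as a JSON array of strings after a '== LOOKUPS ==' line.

Apply in order:
  add 48.0.0.0/8 -> H0 at depth 8
  add 19.0.0.0/8 -> H0 at depth 8
  add 48.7.9.177/32 -> H0 at depth 32
  add 199.158.0.0/16 -> H2 at depth 16
  ? 19.0.0.58  path d0:-→d1:-→d2:-→d3:-→d4:-→d5:-→d6:-→d7:-→d8:H0  best=H0
  del 48.7.9.177/32 (clear depth 32)
  add 199.158.112.0/20 -> H0 at depth 20
  ? 199.158.117.108  path d0:-→d1:-→d2:-→d3:-→d4:-→d5:-→d6:-→d7:-→d8:-→d9:-→d10:-→d11:-→d12:-→d13:-→d14:-→d15:-→d16:H2→d17:-→d18:-→d19:-→d20:H0  best=H0
  del 199.158.112.0/20 (clear depth 20)
  add 199.158.124.60/32 -> H0 at depth 32
  add 19.108.48.0/20 -> H1 at depth 20
  ? 199.158.124.60  path d0:-→d1:-→d2:-→d3:-→d4:-→d5:-→d6:-→d7:-→d8:-→d9:-→d10:-→d11:-→d12:-→d13:-→d14:-→d15:-→d16:H2→d17:-→d18:-→d19:-→d20:-→d21:-→d22:-→d23:-→d24:-→d25:-→d26:-→d27:-→d28:-→d29:-→d30:-→d31:-→d32:H0  best=H0
  add 19.108.0.0/16 -> H1 at depth 16
  add 48.4.0.0/14 -> H2 at depth 14
  ? 199.158.124.60  path d0:-→d1:-→d2:-→d3:-→d4:-→d5:-→d6:-→d7:-→d8:-→d9:-→d10:-→d11:-→d12:-→d13:-→d14:-→d15:-→d16:H2→d17:-→d18:-→d19:-→d20:-→d21:-→d22:-→d23:-→d24:-→d25:-→d26:-→d27:-→d28:-→d29:-→d30:-→d31:-→d32:H0  best=H0
  del 199.158.0.0/16 (clear depth 16)
  add 0.0.0.0/0 -> H2 at depth 0
  ? 19.108.0.115  path d0:H2→d1:-→d2:-→d3:-→d4:-→d5:-→d6:-→d7:-→d8:H0→d9:-→d10:-→d11:-→d12:-→d13:-→d14:-→d15:-→d16:H1→d17:-→d18:-  best=H1
  ? 19.108.53.91  path d0:H2→d1:-→d2:-→d3:-→d4:-→d5:-→d6:-→d7:-→d8:H0→d9:-→d10:-→d11:-→d12:-→d13:-→d14:-→d15:-→d16:H1→d17:-→d18:-→d19:-→d20:H1  best=H1
  add 199.158.112.0/20 -> H1 at depth 20
  add 48.0.0.0/12 -> H0 at depth 12
  ? 132.225.181.243  path d0:H2→d1:-  best=H2
  del 0.0.0.0/0 (clear depth 0)
  ? 48.0.0.44  path d0:-→d1:-→d2:-→d3:-→d4:-→d5:-→d6:-→d7:-→d8:H0→d9:-→d10:-→d11:-→d12:H0→d13:-  best=H0

== LOOKUPS ==
["H0","H0","H0","H0","H1","H1","H2","H0"]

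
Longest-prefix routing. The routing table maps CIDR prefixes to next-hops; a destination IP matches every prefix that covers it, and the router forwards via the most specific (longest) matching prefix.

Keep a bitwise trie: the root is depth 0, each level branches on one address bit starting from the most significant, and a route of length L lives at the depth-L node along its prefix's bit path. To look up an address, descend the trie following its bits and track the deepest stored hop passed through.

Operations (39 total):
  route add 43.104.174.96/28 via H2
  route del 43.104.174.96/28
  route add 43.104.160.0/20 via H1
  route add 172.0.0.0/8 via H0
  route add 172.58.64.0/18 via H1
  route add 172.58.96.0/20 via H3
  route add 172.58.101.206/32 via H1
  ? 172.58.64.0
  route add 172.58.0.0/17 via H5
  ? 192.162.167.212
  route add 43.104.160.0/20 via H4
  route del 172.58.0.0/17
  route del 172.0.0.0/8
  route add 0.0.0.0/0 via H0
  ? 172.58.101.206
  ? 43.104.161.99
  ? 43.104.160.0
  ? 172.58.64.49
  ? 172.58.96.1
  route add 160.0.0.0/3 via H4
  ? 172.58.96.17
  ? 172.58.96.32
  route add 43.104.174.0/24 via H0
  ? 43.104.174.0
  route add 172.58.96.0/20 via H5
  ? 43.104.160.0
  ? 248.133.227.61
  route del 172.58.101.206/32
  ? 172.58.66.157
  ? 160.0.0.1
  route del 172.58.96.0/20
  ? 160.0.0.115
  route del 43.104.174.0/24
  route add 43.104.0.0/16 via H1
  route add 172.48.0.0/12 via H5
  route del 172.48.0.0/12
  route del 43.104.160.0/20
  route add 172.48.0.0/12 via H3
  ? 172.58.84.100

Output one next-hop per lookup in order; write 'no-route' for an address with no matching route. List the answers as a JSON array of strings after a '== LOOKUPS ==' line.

Process each operation:
  + 43.104.174.96/28 (H2) depth=28
  - 43.104.174.96/28 clear@28
  + 43.104.160.0/20 (H1) depth=20
  + 172.0.0.0/8 (H0) depth=8
  + 172.58.64.0/18 (H1) depth=18
  + 172.58.96.0/20 (H3) depth=20
  + 172.58.101.206/32 (H1) depth=32
  ? 172.58.64.0  path d0:-→d1:-→d2:-→d3:-→d4:-→d5:-→d6:-→d7:-→d8:H0→d9:-→d10:-→d11:-→d12:-→d13:-→d14:-→d15:-→d16:-→d17:-→d18:H1  best=H1
  + 172.58.0.0/17 (H5) depth=17
  ? 192.162.167.212  path d0:-→d1:-  best=no-route
  + 43.104.160.0/20 (H4) depth=20
  - 172.58.0.0/17 clear@17
  - 172.0.0.0/8 clear@8
  + 0.0.0.0/0 (H0) depth=0
  ? 172.58.101.206  path d0:H0→d1:-→d2:-→d3:-→d4:-→d5:-→d6:-→d7:-→d8:-→d9:-→d10:-→d11:-→d12:-→d13:-→d14:-→d15:-→d16:-→d17:-→d18:H1→d19:-→d20:H3→d21:-→d22:-→d23:-→d24:-→d25:-→d26:-→d27:-→d28:-→d29:-→d30:-→d31:-→d32:H1  best=H1
  ? 43.104.161.99  path d0:H0→d1:-→d2:-→d3:-→d4:-→d5:-→d6:-→d7:-→d8:-→d9:-→d10:-→d11:-→d12:-→d13:-→d14:-→d15:-→d16:-→d17:-→d18:-→d19:-→d20:H4  best=H4
  ? 43.104.160.0  path d0:H0→d1:-→d2:-→d3:-→d4:-→d5:-→d6:-→d7:-→d8:-→d9:-→d10:-→d11:-→d12:-→d13:-→d14:-→d15:-→d16:-→d17:-→d18:-→d19:-→d20:H4  best=H4
  ? 172.58.64.49  path d0:H0→d1:-→d2:-→d3:-→d4:-→d5:-→d6:-→d7:-→d8:-→d9:-→d10:-→d11:-→d12:-→d13:-→d14:-→d15:-→d16:-→d17:-→d18:H1  best=H1
  ? 172.58.96.1  path d0:H0→d1:-→d2:-→d3:-→d4:-→d5:-→d6:-→d7:-→d8:-→d9:-→d10:-→d11:-→d12:-→d13:-→d14:-→d15:-→d16:-→d17:-→d18:H1→d19:-→d20:H3→d21:-  best=H3
  + 160.0.0.0/3 (H4) depth=3
  ? 172.58.96.17  path d0:H0→d1:-→d2:-→d3:H4→d4:-→d5:-→d6:-→d7:-→d8:-→d9:-→d10:-→d11:-→d12:-→d13:-→d14:-→d15:-→d16:-→d17:-→d18:H1→d19:-→d20:H3→d21:-  best=H3
  ? 172.58.96.32  path d0:H0→d1:-→d2:-→d3:H4→d4:-→d5:-→d6:-→d7:-→d8:-→d9:-→d10:-→d11:-→d12:-→d13:-→d14:-→d15:-→d16:-→d17:-→d18:H1→d19:-→d20:H3→d21:-  best=H3
  + 43.104.174.0/24 (H0) depth=24
  ? 43.104.174.0  path d0:H0→d1:-→d2:-→d3:-→d4:-→d5:-→d6:-→d7:-→d8:-→d9:-→d10:-→d11:-→d12:-→d13:-→d14:-→d15:-→d16:-→d17:-→d18:-→d19:-→d20:H4→d21:-→d22:-→d23:-→d24:H0→d25:-  best=H0
  + 172.58.96.0/20 (H5) depth=20
  ? 43.104.160.0  path d0:H0→d1:-→d2:-→d3:-→d4:-→d5:-→d6:-→d7:-→d8:-→d9:-→d10:-→d11:-→d12:-→d13:-→d14:-→d15:-→d16:-→d17:-→d18:-→d19:-→d20:H4  best=H4
  ? 248.133.227.61  path d0:H0→d1:-  best=H0
  - 172.58.101.206/32 clear@32
  ? 172.58.66.157  path d0:H0→d1:-→d2:-→d3:H4→d4:-→d5:-→d6:-→d7:-→d8:-→d9:-→d10:-→d11:-→d12:-→d13:-→d14:-→d15:-→d16:-→d17:-→d18:H1  best=H1
  ? 160.0.0.1  path d0:H0→d1:-→d2:-→d3:H4→d4:-  best=H4
  - 172.58.96.0/20 clear@20
  ? 160.0.0.115  path d0:H0→d1:-→d2:-→d3:H4→d4:-  best=H4
  - 43.104.174.0/24 clear@24
  + 43.104.0.0/16 (H1) depth=16
  + 172.48.0.0/12 (H5) depth=12
  - 172.48.0.0/12 clear@12
  - 43.104.160.0/20 clear@20
  + 172.48.0.0/12 (H3) depth=12
  ? 172.58.84.100  path d0:H0→d1:-→d2:-→d3:H4→d4:-→d5:-→d6:-→d7:-→d8:-→d9:-→d10:-→d11:-→d12:H3→d13:-→d14:-→d15:-→d16:-→d17:-→d18:H1  best=H1

== LOOKUPS ==
["H1","no-route","H1","H4","H4","H1","H3","H3","H3","H0","H4","H0","H1","H4","H4","H1"]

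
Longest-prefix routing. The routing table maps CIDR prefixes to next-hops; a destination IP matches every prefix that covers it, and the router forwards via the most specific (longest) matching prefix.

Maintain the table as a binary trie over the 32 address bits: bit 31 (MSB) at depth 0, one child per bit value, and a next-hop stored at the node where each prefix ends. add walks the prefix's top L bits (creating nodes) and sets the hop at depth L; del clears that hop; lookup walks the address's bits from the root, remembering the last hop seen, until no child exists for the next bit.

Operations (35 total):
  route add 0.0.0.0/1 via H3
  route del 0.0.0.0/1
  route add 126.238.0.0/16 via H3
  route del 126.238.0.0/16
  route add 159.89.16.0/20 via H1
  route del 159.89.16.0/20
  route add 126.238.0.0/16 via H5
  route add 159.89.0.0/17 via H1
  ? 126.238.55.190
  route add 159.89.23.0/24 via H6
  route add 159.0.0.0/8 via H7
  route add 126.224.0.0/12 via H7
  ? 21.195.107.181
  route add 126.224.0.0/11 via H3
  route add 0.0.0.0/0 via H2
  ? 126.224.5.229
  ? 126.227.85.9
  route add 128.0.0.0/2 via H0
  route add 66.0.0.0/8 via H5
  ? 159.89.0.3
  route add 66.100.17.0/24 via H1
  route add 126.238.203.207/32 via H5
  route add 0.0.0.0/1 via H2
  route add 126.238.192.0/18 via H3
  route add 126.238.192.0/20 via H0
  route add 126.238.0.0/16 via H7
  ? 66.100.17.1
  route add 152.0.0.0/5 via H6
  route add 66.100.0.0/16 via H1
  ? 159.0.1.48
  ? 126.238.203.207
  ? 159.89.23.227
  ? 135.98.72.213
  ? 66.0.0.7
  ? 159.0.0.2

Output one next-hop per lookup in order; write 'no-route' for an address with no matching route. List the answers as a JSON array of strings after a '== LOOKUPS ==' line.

Trace:
  + 0.0.0.0/1 (H3) depth=1
  del 0.0.0.0/1 (clear depth 1)
  + 126.238.0.0/16 (H3) depth=16
  del 126.238.0.0/16 (clear depth 16)
  + 159.89.16.0/20 (H1) depth=20
  del 159.89.16.0/20 (clear depth 20)
  + 126.238.0.0/16 (H5) depth=16
  + 159.89.0.0/17 (H1) depth=17
  lookup 126.238.55.190: bits 0111111011101110 walk d0:-→d1:-→d2:-→d3:-→d4:-→d5:-→d6:-→d7:-→d8:-→d9:-→d10:-→d11:-→d12:-→d13:-→d14:-→d15:-→d16:H5 -> H5
  + 159.89.23.0/24 (H6) depth=24
  + 159.0.0.0/8 (H7) depth=8
  + 126.224.0.0/12 (H7) depth=12
  lookup 21.195.107.181: bits 0 walk d0:-→d1:- -> no-route
  + 126.224.0.0/11 (H3) depth=11
  + 0.0.0.0/0 (H2) depth=0
  lookup 126.224.5.229: bits 011111101110 walk d0:H2→d1:-→d2:-→d3:-→d4:-→d5:-→d6:-→d7:-→d8:-→d9:-→d10:-→d11:H3→d12:H7 -> H7
  lookup 126.227.85.9: bits 011111101110 walk d0:H2→d1:-→d2:-→d3:-→d4:-→d5:-→d6:-→d7:-→d8:-→d9:-→d10:-→d11:H3→d12:H7 -> H7
  + 128.0.0.0/2 (H0) depth=2
  + 66.0.0.0/8 (H5) depth=8
  lookup 159.89.0.3: bits 1001111101011001000 walk d0:H2→d1:-→d2:H0→d3:-→d4:-→d5:-→d6:-→d7:-→d8:H7→d9:-→d10:-→d11:-→d12:-→d13:-→d14:-→d15:-→d16:-→d17:H1→d18:-→d19:- -> H1
  + 66.100.17.0/24 (H1) depth=24
  + 126.238.203.207/32 (H5) depth=32
  + 0.0.0.0/1 (H2) depth=1
  + 126.238.192.0/18 (H3) depth=18
  + 126.238.192.0/20 (H0) depth=20
  + 126.238.0.0/16 (H7) depth=16
  lookup 66.100.17.1: bits 010000100110010000010001 walk d0:H2→d1:H2→d2:-→d3:-→d4:-→d5:-→d6:-→d7:-→d8:H5→d9:-→d10:-→d11:-→d12:-→d13:-→d14:-→d15:-→d16:-→d17:-→d18:-→d19:-→d20:-→d21:-→d22:-→d23:-→d24:H1 -> H1
  + 152.0.0.0/5 (H6) depth=5
  + 66.100.0.0/16 (H1) depth=16
  lookup 159.0.1.48: bits 100111110 walk d0:H2→d1:-→d2:H0→d3:-→d4:-→d5:H6→d6:-→d7:-→d8:H7→d9:- -> H7
  lookup 126.238.203.207: bits 01111110111011101100101111001111 walk d0:H2→d1:H2→d2:-→d3:-→d4:-→d5:-→d6:-→d7:-→d8:-→d9:-→d10:-→d11:H3→d12:H7→d13:-→d14:-→d15:-→d16:H7→d17:-→d18:H3→d19:-→d20:H0→d21:-→d22:-→d23:-→d24:-→d25:-→d26:-→d27:-→d28:-→d29:-→d30:-→d31:-→d32:H5 -> H5
  lookup 159.89.23.227: bits 100111110101100100010111 walk d0:H2→d1:-→d2:H0→d3:-→d4:-→d5:H6→d6:-→d7:-→d8:H7→d9:-→d10:-→d11:-→d12:-→d13:-→d14:-→d15:-→d16:-→d17:H1→d18:-→d19:-→d20:-→d21:-→d22:-→d23:-→d24:H6 -> H6
  lookup 135.98.72.213: bits 100 walk d0:H2→d1:-→d2:H0→d3:- -> H0
  lookup 66.0.0.7: bits 010000100 walk d0:H2→d1:H2→d2:-→d3:-→d4:-→d5:-→d6:-→d7:-→d8:H5→d9:- -> H5
  lookup 159.0.0.2: bits 100111110 walk d0:H2→d1:-→d2:H0→d3:-→d4:-→d5:H6→d6:-→d7:-→d8:H7→d9:- -> H7

== LOOKUPS ==
["H5","no-route","H7","H7","H1","H1","H7","H5","H6","H0","H5","H7"]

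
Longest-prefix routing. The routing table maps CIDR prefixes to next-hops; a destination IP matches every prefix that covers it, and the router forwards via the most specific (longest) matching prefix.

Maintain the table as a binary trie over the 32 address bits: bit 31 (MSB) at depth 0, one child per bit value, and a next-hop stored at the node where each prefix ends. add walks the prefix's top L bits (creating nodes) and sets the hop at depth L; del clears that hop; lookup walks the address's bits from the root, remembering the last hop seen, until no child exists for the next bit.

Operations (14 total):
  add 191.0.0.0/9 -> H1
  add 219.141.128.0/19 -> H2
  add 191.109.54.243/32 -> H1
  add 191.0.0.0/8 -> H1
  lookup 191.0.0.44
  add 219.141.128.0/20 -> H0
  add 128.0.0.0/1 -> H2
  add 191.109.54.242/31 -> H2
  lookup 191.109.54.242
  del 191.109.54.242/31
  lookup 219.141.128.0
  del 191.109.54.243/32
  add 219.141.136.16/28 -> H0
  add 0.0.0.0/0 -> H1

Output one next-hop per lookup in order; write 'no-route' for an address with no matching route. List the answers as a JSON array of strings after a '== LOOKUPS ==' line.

Process each operation:
  + 191.0.0.0/9 (H1) depth=9
  + 219.141.128.0/19 (H2) depth=19
  + 191.109.54.243/32 (H1) depth=32
  + 191.0.0.0/8 (H1) depth=8
  Q 191.0.0.44: descend 101111110 ; hops seen [H1,H1] ; pick H1
  + 219.141.128.0/20 (H0) depth=20
  + 128.0.0.0/1 (H2) depth=1
  + 191.109.54.242/31 (H2) depth=31
  Q 191.109.54.242: descend 1011111101101101001101101111001 ; hops seen [H2,H1,H1,H2] ; pick H2
  del 191.109.54.242/31 (clear depth 31)
  Q 219.141.128.0: descend 11011011100011011000 ; hops seen [H2,H2,H0] ; pick H0
  del 191.109.54.243/32 (clear depth 32)
  + 219.141.136.16/28 (H0) depth=28
  + 0.0.0.0/0 (H1) depth=0

== LOOKUPS ==
["H1","H2","H0"]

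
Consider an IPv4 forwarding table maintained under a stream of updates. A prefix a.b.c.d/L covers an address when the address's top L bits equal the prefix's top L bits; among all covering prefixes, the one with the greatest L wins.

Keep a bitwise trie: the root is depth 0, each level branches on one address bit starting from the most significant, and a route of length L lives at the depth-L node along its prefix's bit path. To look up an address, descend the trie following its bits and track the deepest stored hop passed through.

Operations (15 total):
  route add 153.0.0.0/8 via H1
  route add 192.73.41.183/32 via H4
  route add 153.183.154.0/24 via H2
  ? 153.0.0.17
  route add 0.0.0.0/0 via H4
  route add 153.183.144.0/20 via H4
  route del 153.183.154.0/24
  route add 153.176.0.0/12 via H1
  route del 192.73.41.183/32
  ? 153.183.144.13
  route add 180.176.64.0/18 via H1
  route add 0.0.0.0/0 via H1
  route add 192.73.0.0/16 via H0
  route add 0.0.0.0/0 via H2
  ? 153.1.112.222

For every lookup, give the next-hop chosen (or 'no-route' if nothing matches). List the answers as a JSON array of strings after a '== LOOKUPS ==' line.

Apply in order:
  add 153.0.0.0/8 -> H1 at depth 8
  add 192.73.41.183/32 -> H4 at depth 32
  add 153.183.154.0/24 -> H2 at depth 24
  lookup 153.0.0.17: bits 10011001 walk d0:-→d1:-→d2:-→d3:-→d4:-→d5:-→d6:-→d7:-→d8:H1 -> H1
  add 0.0.0.0/0 -> H4 at depth 0
  add 153.183.144.0/20 -> H4 at depth 20
  - 153.183.154.0/24 clear@24
  add 153.176.0.0/12 -> H1 at depth 12
  - 192.73.41.183/32 clear@32
  lookup 153.183.144.13: bits 10011001101101111001 walk d0:H4→d1:-→d2:-→d3:-→d4:-→d5:-→d6:-→d7:-→d8:H1→d9:-→d10:-→d11:-→d12:H1→d13:-→d14:-→d15:-→d16:-→d17:-→d18:-→d19:-→d20:H4 -> H4
  add 180.176.64.0/18 -> H1 at depth 18
  add 0.0.0.0/0 -> H1 at depth 0
  add 192.73.0.0/16 -> H0 at depth 16
  add 0.0.0.0/0 -> H2 at depth 0
  lookup 153.1.112.222: bits 10011001 walk d0:H2→d1:-→d2:-→d3:-→d4:-→d5:-→d6:-→d7:-→d8:H1 -> H1

== LOOKUPS ==
["H1","H4","H1"]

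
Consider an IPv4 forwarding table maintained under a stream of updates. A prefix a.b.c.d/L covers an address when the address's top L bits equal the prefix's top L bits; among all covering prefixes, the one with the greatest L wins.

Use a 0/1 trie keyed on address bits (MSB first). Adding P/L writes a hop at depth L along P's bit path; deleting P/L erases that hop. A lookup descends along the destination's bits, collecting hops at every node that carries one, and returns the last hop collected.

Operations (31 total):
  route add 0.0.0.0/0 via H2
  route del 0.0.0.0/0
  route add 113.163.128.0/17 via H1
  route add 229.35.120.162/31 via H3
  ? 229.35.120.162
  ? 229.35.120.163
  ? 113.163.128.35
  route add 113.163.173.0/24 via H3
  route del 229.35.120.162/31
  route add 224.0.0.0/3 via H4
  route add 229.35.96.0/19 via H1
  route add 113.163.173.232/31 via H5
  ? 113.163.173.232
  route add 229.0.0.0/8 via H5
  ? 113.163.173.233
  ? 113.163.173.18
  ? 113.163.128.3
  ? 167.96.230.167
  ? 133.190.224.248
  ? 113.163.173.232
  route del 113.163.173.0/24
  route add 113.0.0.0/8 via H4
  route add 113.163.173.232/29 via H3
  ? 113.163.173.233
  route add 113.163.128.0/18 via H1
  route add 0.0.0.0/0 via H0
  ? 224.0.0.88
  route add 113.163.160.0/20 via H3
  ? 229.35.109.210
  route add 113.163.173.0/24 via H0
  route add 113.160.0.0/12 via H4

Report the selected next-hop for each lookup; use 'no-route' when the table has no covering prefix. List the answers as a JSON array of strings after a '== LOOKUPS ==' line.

Trace:
  add 0.0.0.0/0 -> H2 at depth 0
  - 0.0.0.0/0 clear@0
  add 113.163.128.0/17 -> H1 at depth 17
  add 229.35.120.162/31 -> H3 at depth 31
  Q 229.35.120.162: descend 1110010100100011011110001010001 ; hops seen [H3] ; pick H3
  Q 229.35.120.163: descend 1110010100100011011110001010001 ; hops seen [H3] ; pick H3
  Q 113.163.128.35: descend 01110001101000111 ; hops seen [H1] ; pick H1
  add 113.163.173.0/24 -> H3 at depth 24
  - 229.35.120.162/31 clear@31
  add 224.0.0.0/3 -> H4 at depth 3
  add 229.35.96.0/19 -> H1 at depth 19
  add 113.163.173.232/31 -> H5 at depth 31
  Q 113.163.173.232: descend 0111000110100011101011011110100 ; hops seen [H1,H3,H5] ; pick H5
  add 229.0.0.0/8 -> H5 at depth 8
  Q 113.163.173.233: descend 0111000110100011101011011110100 ; hops seen [H1,H3,H5] ; pick H5
  Q 113.163.173.18: descend 011100011010001110101101 ; hops seen [H1,H3] ; pick H3
  Q 113.163.128.3: descend 011100011010001110 ; hops seen [H1] ; pick H1
  Q 167.96.230.167: descend 1 ; hops seen [∅] ; pick no-route
  Q 133.190.224.248: descend 1 ; hops seen [∅] ; pick no-route
  Q 113.163.173.232: descend 0111000110100011101011011110100 ; hops seen [H1,H3,H5] ; pick H5
  - 113.163.173.0/24 clear@24
  add 113.0.0.0/8 -> H4 at depth 8
  add 113.163.173.232/29 -> H3 at depth 29
  Q 113.163.173.233: descend 0111000110100011101011011110100 ; hops seen [H4,H1,H3,H5] ; pick H5
  add 113.163.128.0/18 -> H1 at depth 18
  add 0.0.0.0/0 -> H0 at depth 0
  Q 224.0.0.88: descend 11100 ; hops seen [H0,H4] ; pick H4
  add 113.163.160.0/20 -> H3 at depth 20
  Q 229.35.109.210: descend 1110010100100011011 ; hops seen [H0,H4,H5,H1] ; pick H1
  add 113.163.173.0/24 -> H0 at depth 24
  add 113.160.0.0/12 -> H4 at depth 12

== LOOKUPS ==
["H3","H3","H1","H5","H5","H3","H1","no-route","no-route","H5","H5","H4","H1"]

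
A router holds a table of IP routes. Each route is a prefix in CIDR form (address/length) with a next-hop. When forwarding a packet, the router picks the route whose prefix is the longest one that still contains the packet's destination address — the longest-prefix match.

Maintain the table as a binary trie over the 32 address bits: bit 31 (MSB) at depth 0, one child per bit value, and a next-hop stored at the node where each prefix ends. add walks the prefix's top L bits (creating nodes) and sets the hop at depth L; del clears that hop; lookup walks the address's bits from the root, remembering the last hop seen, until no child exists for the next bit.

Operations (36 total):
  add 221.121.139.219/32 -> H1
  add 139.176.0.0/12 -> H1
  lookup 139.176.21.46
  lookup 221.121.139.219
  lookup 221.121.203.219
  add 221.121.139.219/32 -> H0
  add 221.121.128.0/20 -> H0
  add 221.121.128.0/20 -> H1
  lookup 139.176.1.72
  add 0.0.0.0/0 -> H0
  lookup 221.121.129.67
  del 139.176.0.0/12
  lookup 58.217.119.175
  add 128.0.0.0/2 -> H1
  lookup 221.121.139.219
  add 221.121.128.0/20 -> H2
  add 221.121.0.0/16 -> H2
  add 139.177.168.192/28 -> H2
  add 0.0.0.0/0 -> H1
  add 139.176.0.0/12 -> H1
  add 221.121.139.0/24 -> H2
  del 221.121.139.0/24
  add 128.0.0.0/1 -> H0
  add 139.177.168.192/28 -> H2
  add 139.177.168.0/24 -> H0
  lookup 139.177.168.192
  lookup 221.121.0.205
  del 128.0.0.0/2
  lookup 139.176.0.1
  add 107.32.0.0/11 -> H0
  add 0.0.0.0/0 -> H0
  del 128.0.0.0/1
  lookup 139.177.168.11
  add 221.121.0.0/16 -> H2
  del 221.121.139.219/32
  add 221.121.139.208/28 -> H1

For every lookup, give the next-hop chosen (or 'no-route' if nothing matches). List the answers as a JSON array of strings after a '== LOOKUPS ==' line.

Process each operation:
  + 221.121.139.219/32 (H1) depth=32
  + 139.176.0.0/12 (H1) depth=12
  ? 139.176.21.46  path d0:-→d1:-→d2:-→d3:-→d4:-→d5:-→d6:-→d7:-→d8:-→d9:-→d10:-→d11:-→d12:H1  best=H1
  ? 221.121.139.219  path d0:-→d1:-→d2:-→d3:-→d4:-→d5:-→d6:-→d7:-→d8:-→d9:-→d10:-→d11:-→d12:-→d13:-→d14:-→d15:-→d16:-→d17:-→d18:-→d19:-→d20:-→d21:-→d22:-→d23:-→d24:-→d25:-→d26:-→d27:-→d28:-→d29:-→d30:-→d31:-→d32:H1  best=H1
  ? 221.121.203.219  path d0:-→d1:-→d2:-→d3:-→d4:-→d5:-→d6:-→d7:-→d8:-→d9:-→d10:-→d11:-→d12:-→d13:-→d14:-→d15:-→d16:-→d17:-  best=no-route
  + 221.121.139.219/32 (H0) depth=32
  + 221.121.128.0/20 (H0) depth=20
  + 221.121.128.0/20 (H1) depth=20
  ? 139.176.1.72  path d0:-→d1:-→d2:-→d3:-→d4:-→d5:-→d6:-→d7:-→d8:-→d9:-→d10:-→d11:-→d12:H1  best=H1
  + 0.0.0.0/0 (H0) depth=0
  ? 221.121.129.67  path d0:H0→d1:-→d2:-→d3:-→d4:-→d5:-→d6:-→d7:-→d8:-→d9:-→d10:-→d11:-→d12:-→d13:-→d14:-→d15:-→d16:-→d17:-→d18:-→d19:-→d20:H1  best=H1
  del 139.176.0.0/12 (clear depth 12)
  ? 58.217.119.175  path d0:H0  best=H0
  + 128.0.0.0/2 (H1) depth=2
  ? 221.121.139.219  path d0:H0→d1:-→d2:-→d3:-→d4:-→d5:-→d6:-→d7:-→d8:-→d9:-→d10:-→d11:-→d12:-→d13:-→d14:-→d15:-→d16:-→d17:-→d18:-→d19:-→d20:H1→d21:-→d22:-→d23:-→d24:-→d25:-→d26:-→d27:-→d28:-→d29:-→d30:-→d31:-→d32:H0  best=H0
  + 221.121.128.0/20 (H2) depth=20
  + 221.121.0.0/16 (H2) depth=16
  + 139.177.168.192/28 (H2) depth=28
  + 0.0.0.0/0 (H1) depth=0
  + 139.176.0.0/12 (H1) depth=12
  + 221.121.139.0/24 (H2) depth=24
  del 221.121.139.0/24 (clear depth 24)
  + 128.0.0.0/1 (H0) depth=1
  + 139.177.168.192/28 (H2) depth=28
  + 139.177.168.0/24 (H0) depth=24
  ? 139.177.168.192  path d0:H1→d1:H0→d2:H1→d3:-→d4:-→d5:-→d6:-→d7:-→d8:-→d9:-→d10:-→d11:-→d12:H1→d13:-→d14:-→d15:-→d16:-→d17:-→d18:-→d19:-→d20:-→d21:-→d22:-→d23:-→d24:H0→d25:-→d26:-→d27:-→d28:H2  best=H2
  ? 221.121.0.205  path d0:H1→d1:H0→d2:-→d3:-→d4:-→d5:-→d6:-→d7:-→d8:-→d9:-→d10:-→d11:-→d12:-→d13:-→d14:-→d15:-→d16:H2  best=H2
  del 128.0.0.0/2 (clear depth 2)
  ? 139.176.0.1  path d0:H1→d1:H0→d2:-→d3:-→d4:-→d5:-→d6:-→d7:-→d8:-→d9:-→d10:-→d11:-→d12:H1→d13:-→d14:-→d15:-  best=H1
  + 107.32.0.0/11 (H0) depth=11
  + 0.0.0.0/0 (H0) depth=0
  del 128.0.0.0/1 (clear depth 1)
  ? 139.177.168.11  path d0:H0→d1:-→d2:-→d3:-→d4:-→d5:-→d6:-→d7:-→d8:-→d9:-→d10:-→d11:-→d12:H1→d13:-→d14:-→d15:-→d16:-→d17:-→d18:-→d19:-→d20:-→d21:-→d22:-→d23:-→d24:H0  best=H0
  + 221.121.0.0/16 (H2) depth=16
  del 221.121.139.219/32 (clear depth 32)
  + 221.121.139.208/28 (H1) depth=28

== LOOKUPS ==
["H1","H1","no-route","H1","H1","H0","H0","H2","H2","H1","H0"]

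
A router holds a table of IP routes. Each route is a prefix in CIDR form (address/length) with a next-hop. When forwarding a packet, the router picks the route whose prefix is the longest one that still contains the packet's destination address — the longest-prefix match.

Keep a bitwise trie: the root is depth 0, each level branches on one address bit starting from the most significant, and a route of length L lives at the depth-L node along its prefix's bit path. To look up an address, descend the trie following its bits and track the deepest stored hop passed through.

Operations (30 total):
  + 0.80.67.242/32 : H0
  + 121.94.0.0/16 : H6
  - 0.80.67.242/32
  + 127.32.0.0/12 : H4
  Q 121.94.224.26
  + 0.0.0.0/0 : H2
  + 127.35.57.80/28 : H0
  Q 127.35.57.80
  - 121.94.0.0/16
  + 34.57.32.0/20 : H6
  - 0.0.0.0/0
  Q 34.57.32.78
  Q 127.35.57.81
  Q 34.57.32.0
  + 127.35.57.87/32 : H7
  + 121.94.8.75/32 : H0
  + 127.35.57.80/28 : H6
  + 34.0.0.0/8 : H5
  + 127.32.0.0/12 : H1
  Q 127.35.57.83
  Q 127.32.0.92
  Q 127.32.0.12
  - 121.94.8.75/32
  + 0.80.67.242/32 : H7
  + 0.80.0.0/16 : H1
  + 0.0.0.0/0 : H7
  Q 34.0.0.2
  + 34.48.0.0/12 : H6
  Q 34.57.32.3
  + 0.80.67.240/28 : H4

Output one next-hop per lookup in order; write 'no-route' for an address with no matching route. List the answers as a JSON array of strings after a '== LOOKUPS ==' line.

Apply in order:
  add 0.80.67.242/32 -> H0 at depth 32
  add 121.94.0.0/16 -> H6 at depth 16
  del 0.80.67.242/32 (clear depth 32)
  add 127.32.0.0/12 -> H4 at depth 12
  Q 121.94.224.26: descend 0111100101011110 ; hops seen [H6] ; pick H6
  add 0.0.0.0/0 -> H2 at depth 0
  add 127.35.57.80/28 -> H0 at depth 28
  Q 127.35.57.80: descend 0111111100100011001110010101 ; hops seen [H2,H4,H0] ; pick H0
  del 121.94.0.0/16 (clear depth 16)
  add 34.57.32.0/20 -> H6 at depth 20
  del 0.0.0.0/0 (clear depth 0)
  Q 34.57.32.78: descend 00100010001110010010 ; hops seen [H6] ; pick H6
  Q 127.35.57.81: descend 0111111100100011001110010101 ; hops seen [H4,H0] ; pick H0
  Q 34.57.32.0: descend 00100010001110010010 ; hops seen [H6] ; pick H6
  add 127.35.57.87/32 -> H7 at depth 32
  add 121.94.8.75/32 -> H0 at depth 32
  add 127.35.57.80/28 -> H6 at depth 28
  add 34.0.0.0/8 -> H5 at depth 8
  add 127.32.0.0/12 -> H1 at depth 12
  Q 127.35.57.83: descend 01111111001000110011100101010 ; hops seen [H1,H6] ; pick H6
  Q 127.32.0.92: descend 01111111001000 ; hops seen [H1] ; pick H1
  Q 127.32.0.12: descend 01111111001000 ; hops seen [H1] ; pick H1
  del 121.94.8.75/32 (clear depth 32)
  add 0.80.67.242/32 -> H7 at depth 32
  add 0.80.0.0/16 -> H1 at depth 16
  add 0.0.0.0/0 -> H7 at depth 0
  Q 34.0.0.2: descend 0010001000 ; hops seen [H7,H5] ; pick H5
  add 34.48.0.0/12 -> H6 at depth 12
  Q 34.57.32.3: descend 00100010001110010010 ; hops seen [H7,H5,H6,H6] ; pick H6
  add 0.80.67.240/28 -> H4 at depth 28

== LOOKUPS ==
["H6","H0","H6","H0","H6","H6","H1","H1","H5","H6"]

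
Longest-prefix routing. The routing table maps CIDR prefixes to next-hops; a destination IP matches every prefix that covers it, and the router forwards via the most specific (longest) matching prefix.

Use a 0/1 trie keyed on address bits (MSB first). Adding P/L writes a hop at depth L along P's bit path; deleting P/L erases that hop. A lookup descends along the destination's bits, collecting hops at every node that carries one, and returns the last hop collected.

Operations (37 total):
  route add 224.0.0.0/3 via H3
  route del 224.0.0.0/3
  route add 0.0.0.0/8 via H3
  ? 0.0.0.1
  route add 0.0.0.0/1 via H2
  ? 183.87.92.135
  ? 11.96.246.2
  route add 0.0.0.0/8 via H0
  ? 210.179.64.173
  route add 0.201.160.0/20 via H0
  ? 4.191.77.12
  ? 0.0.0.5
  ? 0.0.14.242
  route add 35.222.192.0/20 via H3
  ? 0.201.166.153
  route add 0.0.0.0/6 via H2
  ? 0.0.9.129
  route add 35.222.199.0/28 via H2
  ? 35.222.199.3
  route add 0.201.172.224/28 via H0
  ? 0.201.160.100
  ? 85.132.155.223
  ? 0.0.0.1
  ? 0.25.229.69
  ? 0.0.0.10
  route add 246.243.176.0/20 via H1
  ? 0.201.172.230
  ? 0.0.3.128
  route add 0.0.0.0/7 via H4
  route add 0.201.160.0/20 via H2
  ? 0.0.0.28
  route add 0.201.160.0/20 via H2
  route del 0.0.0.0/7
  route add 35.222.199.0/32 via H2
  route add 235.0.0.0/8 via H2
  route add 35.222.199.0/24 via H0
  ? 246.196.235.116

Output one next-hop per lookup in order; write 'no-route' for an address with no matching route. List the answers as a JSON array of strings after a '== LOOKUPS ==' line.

Trace:
  add 224.0.0.0/3 -> H3 at depth 3
  - 224.0.0.0/3 clear@3
  add 0.0.0.0/8 -> H3 at depth 8
  ? 0.0.0.1  path d0:-→d1:-→d2:-→d3:-→d4:-→d5:-→d6:-→d7:-→d8:H3  best=H3
  add 0.0.0.0/1 -> H2 at depth 1
  ? 183.87.92.135  path d0:-→d1:-  best=no-route
  ? 11.96.246.2  path d0:-→d1:H2→d2:-→d3:-→d4:-  best=H2
  add 0.0.0.0/8 -> H0 at depth 8
  ? 210.179.64.173  path d0:-→d1:-→d2:-  best=no-route
  add 0.201.160.0/20 -> H0 at depth 20
  ? 4.191.77.12  path d0:-→d1:H2→d2:-→d3:-→d4:-→d5:-  best=H2
  ? 0.0.0.5  path d0:-→d1:H2→d2:-→d3:-→d4:-→d5:-→d6:-→d7:-→d8:H0  best=H0
  ? 0.0.14.242  path d0:-→d1:H2→d2:-→d3:-→d4:-→d5:-→d6:-→d7:-→d8:H0  best=H0
  add 35.222.192.0/20 -> H3 at depth 20
  ? 0.201.166.153  path d0:-→d1:H2→d2:-→d3:-→d4:-→d5:-→d6:-→d7:-→d8:H0→d9:-→d10:-→d11:-→d12:-→d13:-→d14:-→d15:-→d16:-→d17:-→d18:-→d19:-→d20:H0  best=H0
  add 0.0.0.0/6 -> H2 at depth 6
  ? 0.0.9.129  path d0:-→d1:H2→d2:-→d3:-→d4:-→d5:-→d6:H2→d7:-→d8:H0  best=H0
  add 35.222.199.0/28 -> H2 at depth 28
  ? 35.222.199.3  path d0:-→d1:H2→d2:-→d3:-→d4:-→d5:-→d6:-→d7:-→d8:-→d9:-→d10:-→d11:-→d12:-→d13:-→d14:-→d15:-→d16:-→d17:-→d18:-→d19:-→d20:H3→d21:-→d22:-→d23:-→d24:-→d25:-→d26:-→d27:-→d28:H2  best=H2
  add 0.201.172.224/28 -> H0 at depth 28
  ? 0.201.160.100  path d0:-→d1:H2→d2:-→d3:-→d4:-→d5:-→d6:H2→d7:-→d8:H0→d9:-→d10:-→d11:-→d12:-→d13:-→d14:-→d15:-→d16:-→d17:-→d18:-→d19:-→d20:H0  best=H0
  ? 85.132.155.223  path d0:-→d1:H2  best=H2
  ? 0.0.0.1  path d0:-→d1:H2→d2:-→d3:-→d4:-→d5:-→d6:H2→d7:-→d8:H0  best=H0
  ? 0.25.229.69  path d0:-→d1:H2→d2:-→d3:-→d4:-→d5:-→d6:H2→d7:-→d8:H0  best=H0
  ? 0.0.0.10  path d0:-→d1:H2→d2:-→d3:-→d4:-→d5:-→d6:H2→d7:-→d8:H0  best=H0
  add 246.243.176.0/20 -> H1 at depth 20
  ? 0.201.172.230  path d0:-→d1:H2→d2:-→d3:-→d4:-→d5:-→d6:H2→d7:-→d8:H0→d9:-→d10:-→d11:-→d12:-→d13:-→d14:-→d15:-→d16:-→d17:-→d18:-→d19:-→d20:H0→d21:-→d22:-→d23:-→d24:-→d25:-→d26:-→d27:-→d28:H0  best=H0
  ? 0.0.3.128  path d0:-→d1:H2→d2:-→d3:-→d4:-→d5:-→d6:H2→d7:-→d8:H0  best=H0
  add 0.0.0.0/7 -> H4 at depth 7
  add 0.201.160.0/20 -> H2 at depth 20
  ? 0.0.0.28  path d0:-→d1:H2→d2:-→d3:-→d4:-→d5:-→d6:H2→d7:H4→d8:H0  best=H0
  add 0.201.160.0/20 -> H2 at depth 20
  - 0.0.0.0/7 clear@7
  add 35.222.199.0/32 -> H2 at depth 32
  add 235.0.0.0/8 -> H2 at depth 8
  add 35.222.199.0/24 -> H0 at depth 24
  ? 246.196.235.116  path d0:-→d1:-→d2:-→d3:-→d4:-→d5:-→d6:-→d7:-→d8:-→d9:-→d10:-  best=no-route

== LOOKUPS ==
["H3","no-route","H2","no-route","H2","H0","H0","H0","H0","H2","H0","H2","H0","H0","H0","H0","H0","H0","no-route"]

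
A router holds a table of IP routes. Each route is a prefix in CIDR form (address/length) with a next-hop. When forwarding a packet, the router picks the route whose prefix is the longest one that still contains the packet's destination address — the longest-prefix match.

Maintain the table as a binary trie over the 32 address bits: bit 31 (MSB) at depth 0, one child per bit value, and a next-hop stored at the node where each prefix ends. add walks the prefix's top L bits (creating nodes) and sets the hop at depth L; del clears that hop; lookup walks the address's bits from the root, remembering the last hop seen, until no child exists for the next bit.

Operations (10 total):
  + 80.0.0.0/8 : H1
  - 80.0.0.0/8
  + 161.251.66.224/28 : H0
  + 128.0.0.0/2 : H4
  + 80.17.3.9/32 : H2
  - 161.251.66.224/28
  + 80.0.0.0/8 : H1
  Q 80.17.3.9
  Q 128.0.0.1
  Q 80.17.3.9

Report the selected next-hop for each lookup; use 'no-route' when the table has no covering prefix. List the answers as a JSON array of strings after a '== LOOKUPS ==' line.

Apply in order:
  add 80.0.0.0/8 -> H1 at depth 8
  del 80.0.0.0/8 (clear depth 8)
  add 161.251.66.224/28 -> H0 at depth 28
  add 128.0.0.0/2 -> H4 at depth 2
  add 80.17.3.9/32 -> H2 at depth 32
  del 161.251.66.224/28 (clear depth 28)
  add 80.0.0.0/8 -> H1 at depth 8
  Q 80.17.3.9: descend 01010000000100010000001100001001 ; hops seen [H1,H2] ; pick H2
  Q 128.0.0.1: descend 10 ; hops seen [H4] ; pick H4
  Q 80.17.3.9: descend 01010000000100010000001100001001 ; hops seen [H1,H2] ; pick H2

== LOOKUPS ==
["H2","H4","H2"]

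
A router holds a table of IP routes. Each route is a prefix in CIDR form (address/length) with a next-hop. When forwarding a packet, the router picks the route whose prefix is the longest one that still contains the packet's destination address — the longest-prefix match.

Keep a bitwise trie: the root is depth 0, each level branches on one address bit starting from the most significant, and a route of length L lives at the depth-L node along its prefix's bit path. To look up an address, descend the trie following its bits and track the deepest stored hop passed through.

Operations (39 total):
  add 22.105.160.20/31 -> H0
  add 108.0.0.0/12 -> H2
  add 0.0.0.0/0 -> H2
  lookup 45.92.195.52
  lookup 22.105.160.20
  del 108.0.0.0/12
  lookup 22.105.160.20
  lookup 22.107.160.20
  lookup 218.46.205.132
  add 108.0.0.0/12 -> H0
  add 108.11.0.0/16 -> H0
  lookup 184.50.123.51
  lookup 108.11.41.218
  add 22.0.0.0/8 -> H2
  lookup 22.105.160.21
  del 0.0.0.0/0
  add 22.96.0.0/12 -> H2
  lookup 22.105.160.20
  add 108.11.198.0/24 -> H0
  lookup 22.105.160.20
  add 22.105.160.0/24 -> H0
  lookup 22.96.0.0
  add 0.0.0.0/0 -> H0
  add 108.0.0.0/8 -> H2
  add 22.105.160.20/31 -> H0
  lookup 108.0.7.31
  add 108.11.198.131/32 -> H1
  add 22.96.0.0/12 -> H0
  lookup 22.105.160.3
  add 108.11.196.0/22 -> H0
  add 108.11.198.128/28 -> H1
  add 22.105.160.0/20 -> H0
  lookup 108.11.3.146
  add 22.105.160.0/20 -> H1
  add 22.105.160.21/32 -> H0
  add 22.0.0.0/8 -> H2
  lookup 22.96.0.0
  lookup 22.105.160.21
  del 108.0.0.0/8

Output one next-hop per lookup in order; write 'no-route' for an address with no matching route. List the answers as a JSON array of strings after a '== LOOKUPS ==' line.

Apply in order:
  add 22.105.160.20/31 -> H0 at depth 31
  add 108.0.0.0/12 -> H2 at depth 12
  add 0.0.0.0/0 -> H2 at depth 0
  lookup 45.92.195.52: bits 00 walk d0:H2→d1:-→d2:- -> H2
  lookup 22.105.160.20: bits 0001011001101001101000000001010 walk d0:H2→d1:-→d2:-→d3:-→d4:-→d5:-→d6:-→d7:-→d8:-→d9:-→d10:-→d11:-→d12:-→d13:-→d14:-→d15:-→d16:-→d17:-→d18:-→d19:-→d20:-→d21:-→d22:-→d23:-→d24:-→d25:-→d26:-→d27:-→d28:-→d29:-→d30:-→d31:H0 -> H0
  - 108.0.0.0/12 clear@12
  lookup 22.105.160.20: bits 0001011001101001101000000001010 walk d0:H2→d1:-→d2:-→d3:-→d4:-→d5:-→d6:-→d7:-→d8:-→d9:-→d10:-→d11:-→d12:-→d13:-→d14:-→d15:-→d16:-→d17:-→d18:-→d19:-→d20:-→d21:-→d22:-→d23:-→d24:-→d25:-→d26:-→d27:-→d28:-→d29:-→d30:-→d31:H0 -> H0
  lookup 22.107.160.20: bits 00010110011010 walk d0:H2→d1:-→d2:-→d3:-→d4:-→d5:-→d6:-→d7:-→d8:-→d9:-→d10:-→d11:-→d12:-→d13:-→d14:- -> H2
  lookup 218.46.205.132: bits ε walk d0:H2 -> H2
  add 108.0.0.0/12 -> H0 at depth 12
  add 108.11.0.0/16 -> H0 at depth 16
  lookup 184.50.123.51: bits ε walk d0:H2 -> H2
  lookup 108.11.41.218: bits 0110110000001011 walk d0:H2→d1:-→d2:-→d3:-→d4:-→d5:-→d6:-→d7:-→d8:-→d9:-→d10:-→d11:-→d12:H0→d13:-→d14:-→d15:-→d16:H0 -> H0
  add 22.0.0.0/8 -> H2 at depth 8
  lookup 22.105.160.21: bits 0001011001101001101000000001010 walk d0:H2→d1:-→d2:-→d3:-→d4:-→d5:-→d6:-→d7:-→d8:H2→d9:-→d10:-→d11:-→d12:-→d13:-→d14:-→d15:-→d16:-→d17:-→d18:-→d19:-→d20:-→d21:-→d22:-→d23:-→d24:-→d25:-→d26:-→d27:-→d28:-→d29:-→d30:-→d31:H0 -> H0
  - 0.0.0.0/0 clear@0
  add 22.96.0.0/12 -> H2 at depth 12
  lookup 22.105.160.20: bits 0001011001101001101000000001010 walk d0:-→d1:-→d2:-→d3:-→d4:-→d5:-→d6:-→d7:-→d8:H2→d9:-→d10:-→d11:-→d12:H2→d13:-→d14:-→d15:-→d16:-→d17:-→d18:-→d19:-→d20:-→d21:-→d22:-→d23:-→d24:-→d25:-→d26:-→d27:-→d28:-→d29:-→d30:-→d31:H0 -> H0
  add 108.11.198.0/24 -> H0 at depth 24
  lookup 22.105.160.20: bits 0001011001101001101000000001010 walk d0:-→d1:-→d2:-→d3:-→d4:-→d5:-→d6:-→d7:-→d8:H2→d9:-→d10:-→d11:-→d12:H2→d13:-→d14:-→d15:-→d16:-→d17:-→d18:-→d19:-→d20:-→d21:-→d22:-→d23:-→d24:-→d25:-→d26:-→d27:-→d28:-→d29:-→d30:-→d31:H0 -> H0
  add 22.105.160.0/24 -> H0 at depth 24
  lookup 22.96.0.0: bits 000101100110 walk d0:-→d1:-→d2:-→d3:-→d4:-→d5:-→d6:-→d7:-→d8:H2→d9:-→d10:-→d11:-→d12:H2 -> H2
  add 0.0.0.0/0 -> H0 at depth 0
  add 108.0.0.0/8 -> H2 at depth 8
  add 22.105.160.20/31 -> H0 at depth 31
  lookup 108.0.7.31: bits 011011000000 walk d0:H0→d1:-→d2:-→d3:-→d4:-→d5:-→d6:-→d7:-→d8:H2→d9:-→d10:-→d11:-→d12:H0 -> H0
  add 108.11.198.131/32 -> H1 at depth 32
  add 22.96.0.0/12 -> H0 at depth 12
  lookup 22.105.160.3: bits 000101100110100110100000000 walk d0:H0→d1:-→d2:-→d3:-→d4:-→d5:-→d6:-→d7:-→d8:H2→d9:-→d10:-→d11:-→d12:H0→d13:-→d14:-→d15:-→d16:-→d17:-→d18:-→d19:-→d20:-→d21:-→d22:-→d23:-→d24:H0→d25:-→d26:-→d27:- -> H0
  add 108.11.196.0/22 -> H0 at depth 22
  add 108.11.198.128/28 -> H1 at depth 28
  add 22.105.160.0/20 -> H0 at depth 20
  lookup 108.11.3.146: bits 0110110000001011 walk d0:H0→d1:-→d2:-→d3:-→d4:-→d5:-→d6:-→d7:-→d8:H2→d9:-→d10:-→d11:-→d12:H0→d13:-→d14:-→d15:-→d16:H0 -> H0
  add 22.105.160.0/20 -> H1 at depth 20
  add 22.105.160.21/32 -> H0 at depth 32
  add 22.0.0.0/8 -> H2 at depth 8
  lookup 22.96.0.0: bits 000101100110 walk d0:H0→d1:-→d2:-→d3:-→d4:-→d5:-→d6:-→d7:-→d8:H2→d9:-→d10:-→d11:-→d12:H0 -> H0
  lookup 22.105.160.21: bits 00010110011010011010000000010101 walk d0:H0→d1:-→d2:-→d3:-→d4:-→d5:-→d6:-→d7:-→d8:H2→d9:-→d10:-→d11:-→d12:H0→d13:-→d14:-→d15:-→d16:-→d17:-→d18:-→d19:-→d20:H1→d21:-→d22:-→d23:-→d24:H0→d25:-→d26:-→d27:-→d28:-→d29:-→d30:-→d31:H0→d32:H0 -> H0
  - 108.0.0.0/8 clear@8

== LOOKUPS ==
["H2","H0","H0","H2","H2","H2","H0","H0","H0","H0","H2","H0","H0","H0","H0","H0"]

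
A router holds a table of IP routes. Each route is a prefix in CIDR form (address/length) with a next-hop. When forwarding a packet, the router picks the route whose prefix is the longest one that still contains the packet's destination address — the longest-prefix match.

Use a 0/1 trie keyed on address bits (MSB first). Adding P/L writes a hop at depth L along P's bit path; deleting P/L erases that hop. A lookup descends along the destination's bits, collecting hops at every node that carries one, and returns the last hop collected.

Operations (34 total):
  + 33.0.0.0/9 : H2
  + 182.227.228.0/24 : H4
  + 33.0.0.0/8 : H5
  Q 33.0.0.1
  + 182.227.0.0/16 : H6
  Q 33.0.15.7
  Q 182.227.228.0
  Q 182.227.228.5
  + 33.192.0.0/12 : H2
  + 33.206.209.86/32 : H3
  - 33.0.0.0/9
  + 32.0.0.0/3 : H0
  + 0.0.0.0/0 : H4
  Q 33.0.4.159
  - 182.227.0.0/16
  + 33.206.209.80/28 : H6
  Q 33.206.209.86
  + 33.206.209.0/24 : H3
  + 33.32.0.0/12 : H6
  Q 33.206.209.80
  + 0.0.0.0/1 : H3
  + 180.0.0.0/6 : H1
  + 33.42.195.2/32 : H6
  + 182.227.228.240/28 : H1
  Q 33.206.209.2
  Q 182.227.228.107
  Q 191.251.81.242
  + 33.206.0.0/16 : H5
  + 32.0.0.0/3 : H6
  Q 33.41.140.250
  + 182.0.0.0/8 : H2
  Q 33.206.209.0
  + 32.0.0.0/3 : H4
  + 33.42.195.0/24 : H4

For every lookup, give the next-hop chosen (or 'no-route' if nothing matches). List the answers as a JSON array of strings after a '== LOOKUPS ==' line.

Apply in order:
  + 33.0.0.0/9 (H2) depth=9
  + 182.227.228.0/24 (H4) depth=24
  + 33.0.0.0/8 (H5) depth=8
  Q 33.0.0.1: descend 001000010 ; hops seen [H5,H2] ; pick H2
  + 182.227.0.0/16 (H6) depth=16
  Q 33.0.15.7: descend 001000010 ; hops seen [H5,H2] ; pick H2
  Q 182.227.228.0: descend 101101101110001111100100 ; hops seen [H6,H4] ; pick H4
  Q 182.227.228.5: descend 101101101110001111100100 ; hops seen [H6,H4] ; pick H4
  + 33.192.0.0/12 (H2) depth=12
  + 33.206.209.86/32 (H3) depth=32
  - 33.0.0.0/9 clear@9
  + 32.0.0.0/3 (H0) depth=3
  + 0.0.0.0/0 (H4) depth=0
  Q 33.0.4.159: descend 001000010 ; hops seen [H4,H0,H5] ; pick H5
  - 182.227.0.0/16 clear@16
  + 33.206.209.80/28 (H6) depth=28
  Q 33.206.209.86: descend 00100001110011101101000101010110 ; hops seen [H4,H0,H5,H2,H6,H3] ; pick H3
  + 33.206.209.0/24 (H3) depth=24
  + 33.32.0.0/12 (H6) depth=12
  Q 33.206.209.80: descend 00100001110011101101000101010 ; hops seen [H4,H0,H5,H2,H3,H6] ; pick H6
  + 0.0.0.0/1 (H3) depth=1
  + 180.0.0.0/6 (H1) depth=6
  + 33.42.195.2/32 (H6) depth=32
  + 182.227.228.240/28 (H1) depth=28
  Q 33.206.209.2: descend 0010000111001110110100010 ; hops seen [H4,H3,H0,H5,H2,H3] ; pick H3
  Q 182.227.228.107: descend 101101101110001111100100 ; hops seen [H4,H1,H4] ; pick H4
  Q 191.251.81.242: descend 1011 ; hops seen [H4] ; pick H4
  + 33.206.0.0/16 (H5) depth=16
  + 32.0.0.0/3 (H6) depth=3
  Q 33.41.140.250: descend 00100001001010 ; hops seen [H4,H3,H6,H5,H6] ; pick H6
  + 182.0.0.0/8 (H2) depth=8
  Q 33.206.209.0: descend 0010000111001110110100010 ; hops seen [H4,H3,H6,H5,H2,H5,H3] ; pick H3
  + 32.0.0.0/3 (H4) depth=3
  + 33.42.195.0/24 (H4) depth=24

== LOOKUPS ==
["H2","H2","H4","H4","H5","H3","H6","H3","H4","H4","H6","H3"]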